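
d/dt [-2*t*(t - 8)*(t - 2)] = -6*t^2 + 40*t - 32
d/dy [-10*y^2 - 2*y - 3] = -20*y - 2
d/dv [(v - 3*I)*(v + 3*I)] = 2*v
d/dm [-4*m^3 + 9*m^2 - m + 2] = -12*m^2 + 18*m - 1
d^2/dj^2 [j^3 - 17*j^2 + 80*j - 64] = 6*j - 34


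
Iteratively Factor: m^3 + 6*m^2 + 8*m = (m + 4)*(m^2 + 2*m) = (m + 2)*(m + 4)*(m)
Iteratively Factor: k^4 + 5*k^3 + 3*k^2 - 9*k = (k)*(k^3 + 5*k^2 + 3*k - 9) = k*(k + 3)*(k^2 + 2*k - 3) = k*(k - 1)*(k + 3)*(k + 3)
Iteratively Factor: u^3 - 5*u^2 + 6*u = (u)*(u^2 - 5*u + 6) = u*(u - 3)*(u - 2)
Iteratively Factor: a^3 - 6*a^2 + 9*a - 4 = (a - 1)*(a^2 - 5*a + 4) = (a - 4)*(a - 1)*(a - 1)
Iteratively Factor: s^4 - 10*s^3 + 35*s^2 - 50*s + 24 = (s - 1)*(s^3 - 9*s^2 + 26*s - 24) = (s - 4)*(s - 1)*(s^2 - 5*s + 6) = (s - 4)*(s - 2)*(s - 1)*(s - 3)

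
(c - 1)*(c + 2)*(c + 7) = c^3 + 8*c^2 + 5*c - 14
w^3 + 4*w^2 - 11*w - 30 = (w - 3)*(w + 2)*(w + 5)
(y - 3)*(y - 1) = y^2 - 4*y + 3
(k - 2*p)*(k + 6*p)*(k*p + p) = k^3*p + 4*k^2*p^2 + k^2*p - 12*k*p^3 + 4*k*p^2 - 12*p^3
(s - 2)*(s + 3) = s^2 + s - 6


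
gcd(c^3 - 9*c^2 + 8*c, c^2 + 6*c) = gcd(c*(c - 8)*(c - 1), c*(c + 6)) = c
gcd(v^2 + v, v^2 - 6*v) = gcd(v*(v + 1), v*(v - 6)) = v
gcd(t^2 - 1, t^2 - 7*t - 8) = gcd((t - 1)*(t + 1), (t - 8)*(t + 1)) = t + 1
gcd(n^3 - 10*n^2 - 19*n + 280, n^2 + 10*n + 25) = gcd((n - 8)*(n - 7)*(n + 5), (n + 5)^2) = n + 5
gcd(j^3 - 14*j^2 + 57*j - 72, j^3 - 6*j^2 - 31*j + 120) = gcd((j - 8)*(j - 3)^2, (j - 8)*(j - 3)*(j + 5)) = j^2 - 11*j + 24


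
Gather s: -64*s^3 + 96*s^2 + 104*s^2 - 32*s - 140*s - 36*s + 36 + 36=-64*s^3 + 200*s^2 - 208*s + 72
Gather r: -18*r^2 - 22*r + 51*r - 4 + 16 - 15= -18*r^2 + 29*r - 3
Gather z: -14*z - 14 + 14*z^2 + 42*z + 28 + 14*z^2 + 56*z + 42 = 28*z^2 + 84*z + 56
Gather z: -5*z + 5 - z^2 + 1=-z^2 - 5*z + 6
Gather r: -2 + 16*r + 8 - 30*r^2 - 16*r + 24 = 30 - 30*r^2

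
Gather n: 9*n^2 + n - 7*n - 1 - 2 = 9*n^2 - 6*n - 3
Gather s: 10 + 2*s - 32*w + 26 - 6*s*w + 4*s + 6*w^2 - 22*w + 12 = s*(6 - 6*w) + 6*w^2 - 54*w + 48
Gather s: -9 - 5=-14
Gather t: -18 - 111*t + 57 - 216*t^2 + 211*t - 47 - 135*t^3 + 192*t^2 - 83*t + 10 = -135*t^3 - 24*t^2 + 17*t + 2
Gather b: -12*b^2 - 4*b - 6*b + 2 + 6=-12*b^2 - 10*b + 8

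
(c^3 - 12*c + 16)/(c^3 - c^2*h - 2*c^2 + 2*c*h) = (c^2 + 2*c - 8)/(c*(c - h))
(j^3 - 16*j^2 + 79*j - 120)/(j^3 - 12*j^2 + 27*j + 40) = (j - 3)/(j + 1)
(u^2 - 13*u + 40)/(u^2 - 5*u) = (u - 8)/u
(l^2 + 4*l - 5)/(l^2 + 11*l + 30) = (l - 1)/(l + 6)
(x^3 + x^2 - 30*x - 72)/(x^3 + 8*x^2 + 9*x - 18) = (x^2 - 2*x - 24)/(x^2 + 5*x - 6)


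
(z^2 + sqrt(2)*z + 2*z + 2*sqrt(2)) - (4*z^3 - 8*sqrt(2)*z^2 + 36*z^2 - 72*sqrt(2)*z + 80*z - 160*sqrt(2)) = -4*z^3 - 35*z^2 + 8*sqrt(2)*z^2 - 78*z + 73*sqrt(2)*z + 162*sqrt(2)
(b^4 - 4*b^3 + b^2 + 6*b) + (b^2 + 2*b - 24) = b^4 - 4*b^3 + 2*b^2 + 8*b - 24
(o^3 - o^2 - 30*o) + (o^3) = 2*o^3 - o^2 - 30*o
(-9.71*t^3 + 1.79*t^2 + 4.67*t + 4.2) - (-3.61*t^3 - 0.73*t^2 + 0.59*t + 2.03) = -6.1*t^3 + 2.52*t^2 + 4.08*t + 2.17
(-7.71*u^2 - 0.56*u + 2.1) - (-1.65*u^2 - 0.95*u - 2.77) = -6.06*u^2 + 0.39*u + 4.87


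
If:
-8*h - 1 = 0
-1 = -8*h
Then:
No Solution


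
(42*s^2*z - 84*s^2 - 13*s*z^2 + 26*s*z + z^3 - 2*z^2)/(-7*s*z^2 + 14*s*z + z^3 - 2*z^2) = (-6*s + z)/z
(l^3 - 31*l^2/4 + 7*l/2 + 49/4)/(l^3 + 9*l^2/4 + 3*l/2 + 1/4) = (4*l^2 - 35*l + 49)/(4*l^2 + 5*l + 1)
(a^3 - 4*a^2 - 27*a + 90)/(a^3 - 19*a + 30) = (a - 6)/(a - 2)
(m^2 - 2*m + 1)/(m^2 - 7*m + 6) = (m - 1)/(m - 6)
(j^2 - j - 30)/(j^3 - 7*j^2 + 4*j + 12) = (j + 5)/(j^2 - j - 2)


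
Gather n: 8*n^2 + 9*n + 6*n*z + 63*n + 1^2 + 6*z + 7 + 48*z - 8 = 8*n^2 + n*(6*z + 72) + 54*z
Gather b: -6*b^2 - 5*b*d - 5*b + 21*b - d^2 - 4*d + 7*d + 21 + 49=-6*b^2 + b*(16 - 5*d) - d^2 + 3*d + 70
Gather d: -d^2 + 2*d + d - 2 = -d^2 + 3*d - 2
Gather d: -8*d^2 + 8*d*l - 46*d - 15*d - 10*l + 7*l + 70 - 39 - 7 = -8*d^2 + d*(8*l - 61) - 3*l + 24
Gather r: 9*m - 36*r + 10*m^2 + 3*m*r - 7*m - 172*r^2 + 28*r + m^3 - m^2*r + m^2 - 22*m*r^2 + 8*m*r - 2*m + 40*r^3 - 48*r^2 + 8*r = m^3 + 11*m^2 + 40*r^3 + r^2*(-22*m - 220) + r*(-m^2 + 11*m)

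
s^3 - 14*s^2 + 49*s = s*(s - 7)^2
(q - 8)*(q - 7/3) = q^2 - 31*q/3 + 56/3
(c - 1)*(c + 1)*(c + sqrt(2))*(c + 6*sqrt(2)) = c^4 + 7*sqrt(2)*c^3 + 11*c^2 - 7*sqrt(2)*c - 12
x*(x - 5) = x^2 - 5*x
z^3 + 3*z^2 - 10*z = z*(z - 2)*(z + 5)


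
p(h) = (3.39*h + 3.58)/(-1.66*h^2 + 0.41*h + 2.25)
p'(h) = (3.32*h - 0.41)*(3.39*h + 3.58)/(-1.66*h^2 + 0.41*h + 2.25)^2 + 3.39/(-1.66*h^2 + 0.41*h + 2.25) = (5.6274*h^2 + 11.8856*h + 6.1597)/(2.7556*h^4 - 1.3612*h^3 - 7.3019*h^2 + 1.845*h + 5.0625)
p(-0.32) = 1.28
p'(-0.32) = 0.77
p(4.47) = -0.64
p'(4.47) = 0.20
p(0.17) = 1.83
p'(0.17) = 1.62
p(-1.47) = 0.72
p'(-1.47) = 0.23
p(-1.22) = 0.77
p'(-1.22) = 0.07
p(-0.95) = 0.99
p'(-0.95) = -0.40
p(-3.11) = 0.46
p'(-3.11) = 0.10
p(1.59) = -6.93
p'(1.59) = 23.43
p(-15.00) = 0.13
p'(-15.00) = 0.01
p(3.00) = -1.20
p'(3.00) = 0.70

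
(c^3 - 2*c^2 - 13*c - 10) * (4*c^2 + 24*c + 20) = 4*c^5 + 16*c^4 - 80*c^3 - 392*c^2 - 500*c - 200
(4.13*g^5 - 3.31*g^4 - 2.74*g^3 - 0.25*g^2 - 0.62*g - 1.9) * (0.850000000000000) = 3.5105*g^5 - 2.8135*g^4 - 2.329*g^3 - 0.2125*g^2 - 0.527*g - 1.615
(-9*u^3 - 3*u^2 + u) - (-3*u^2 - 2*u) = -9*u^3 + 3*u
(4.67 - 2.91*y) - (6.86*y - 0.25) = 4.92 - 9.77*y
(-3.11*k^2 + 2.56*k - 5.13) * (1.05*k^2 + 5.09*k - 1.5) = -3.2655*k^4 - 13.1419*k^3 + 12.3089*k^2 - 29.9517*k + 7.695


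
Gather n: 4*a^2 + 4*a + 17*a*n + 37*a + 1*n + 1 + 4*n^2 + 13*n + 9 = 4*a^2 + 41*a + 4*n^2 + n*(17*a + 14) + 10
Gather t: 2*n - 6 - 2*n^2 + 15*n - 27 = -2*n^2 + 17*n - 33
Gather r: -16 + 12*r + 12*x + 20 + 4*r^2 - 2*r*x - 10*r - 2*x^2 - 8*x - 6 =4*r^2 + r*(2 - 2*x) - 2*x^2 + 4*x - 2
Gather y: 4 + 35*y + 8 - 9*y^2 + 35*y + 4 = -9*y^2 + 70*y + 16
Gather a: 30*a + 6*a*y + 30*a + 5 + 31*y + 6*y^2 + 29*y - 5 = a*(6*y + 60) + 6*y^2 + 60*y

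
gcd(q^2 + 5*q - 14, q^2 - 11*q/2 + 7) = q - 2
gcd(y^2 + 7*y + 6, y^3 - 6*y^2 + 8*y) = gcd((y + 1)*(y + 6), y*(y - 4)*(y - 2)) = 1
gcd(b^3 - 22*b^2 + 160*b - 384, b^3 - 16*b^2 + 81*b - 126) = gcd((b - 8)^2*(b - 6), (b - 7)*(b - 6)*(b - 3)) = b - 6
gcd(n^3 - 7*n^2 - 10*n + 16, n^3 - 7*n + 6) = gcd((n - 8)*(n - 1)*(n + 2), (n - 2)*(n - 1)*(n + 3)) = n - 1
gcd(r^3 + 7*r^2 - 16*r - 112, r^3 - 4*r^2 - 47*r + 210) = r + 7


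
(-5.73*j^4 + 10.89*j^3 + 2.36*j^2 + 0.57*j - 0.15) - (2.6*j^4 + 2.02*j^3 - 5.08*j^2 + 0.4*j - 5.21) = -8.33*j^4 + 8.87*j^3 + 7.44*j^2 + 0.17*j + 5.06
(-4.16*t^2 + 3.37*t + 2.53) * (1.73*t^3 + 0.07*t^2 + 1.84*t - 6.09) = -7.1968*t^5 + 5.5389*t^4 - 3.0416*t^3 + 31.7123*t^2 - 15.8681*t - 15.4077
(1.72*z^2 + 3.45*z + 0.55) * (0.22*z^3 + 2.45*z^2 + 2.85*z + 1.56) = 0.3784*z^5 + 4.973*z^4 + 13.4755*z^3 + 13.8632*z^2 + 6.9495*z + 0.858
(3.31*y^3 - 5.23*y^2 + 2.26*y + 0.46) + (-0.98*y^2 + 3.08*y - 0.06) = 3.31*y^3 - 6.21*y^2 + 5.34*y + 0.4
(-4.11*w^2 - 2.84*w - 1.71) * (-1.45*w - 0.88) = 5.9595*w^3 + 7.7348*w^2 + 4.9787*w + 1.5048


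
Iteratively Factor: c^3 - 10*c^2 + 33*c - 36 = (c - 3)*(c^2 - 7*c + 12) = (c - 4)*(c - 3)*(c - 3)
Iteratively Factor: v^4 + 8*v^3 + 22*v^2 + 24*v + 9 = (v + 1)*(v^3 + 7*v^2 + 15*v + 9) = (v + 1)*(v + 3)*(v^2 + 4*v + 3) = (v + 1)*(v + 3)^2*(v + 1)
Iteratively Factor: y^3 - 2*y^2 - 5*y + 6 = (y - 3)*(y^2 + y - 2) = (y - 3)*(y + 2)*(y - 1)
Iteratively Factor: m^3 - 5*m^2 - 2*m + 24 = (m - 4)*(m^2 - m - 6) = (m - 4)*(m + 2)*(m - 3)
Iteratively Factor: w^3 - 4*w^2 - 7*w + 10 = (w - 1)*(w^2 - 3*w - 10) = (w - 1)*(w + 2)*(w - 5)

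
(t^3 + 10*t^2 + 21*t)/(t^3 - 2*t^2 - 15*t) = (t + 7)/(t - 5)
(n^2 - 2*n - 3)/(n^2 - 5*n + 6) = (n + 1)/(n - 2)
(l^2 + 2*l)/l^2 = (l + 2)/l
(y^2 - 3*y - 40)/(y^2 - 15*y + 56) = (y + 5)/(y - 7)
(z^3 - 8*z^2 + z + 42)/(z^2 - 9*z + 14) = (z^2 - z - 6)/(z - 2)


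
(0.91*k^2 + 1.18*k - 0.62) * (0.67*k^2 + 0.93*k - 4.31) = 0.6097*k^4 + 1.6369*k^3 - 3.2401*k^2 - 5.6624*k + 2.6722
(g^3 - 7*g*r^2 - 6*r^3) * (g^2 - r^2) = g^5 - 8*g^3*r^2 - 6*g^2*r^3 + 7*g*r^4 + 6*r^5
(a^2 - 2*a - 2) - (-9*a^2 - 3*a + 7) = 10*a^2 + a - 9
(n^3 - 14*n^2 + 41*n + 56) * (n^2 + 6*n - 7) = n^5 - 8*n^4 - 50*n^3 + 400*n^2 + 49*n - 392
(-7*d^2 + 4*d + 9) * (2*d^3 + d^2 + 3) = -14*d^5 + d^4 + 22*d^3 - 12*d^2 + 12*d + 27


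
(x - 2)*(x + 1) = x^2 - x - 2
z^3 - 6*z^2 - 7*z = z*(z - 7)*(z + 1)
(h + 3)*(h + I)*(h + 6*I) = h^3 + 3*h^2 + 7*I*h^2 - 6*h + 21*I*h - 18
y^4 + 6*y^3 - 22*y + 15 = (y - 1)^2*(y + 3)*(y + 5)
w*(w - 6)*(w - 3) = w^3 - 9*w^2 + 18*w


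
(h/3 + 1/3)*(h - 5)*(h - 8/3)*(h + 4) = h^4/3 - 8*h^3/9 - 7*h^2 + 12*h + 160/9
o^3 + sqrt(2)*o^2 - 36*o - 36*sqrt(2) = (o - 6)*(o + 6)*(o + sqrt(2))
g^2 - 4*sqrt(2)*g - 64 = (g - 8*sqrt(2))*(g + 4*sqrt(2))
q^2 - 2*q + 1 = (q - 1)^2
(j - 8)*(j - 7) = j^2 - 15*j + 56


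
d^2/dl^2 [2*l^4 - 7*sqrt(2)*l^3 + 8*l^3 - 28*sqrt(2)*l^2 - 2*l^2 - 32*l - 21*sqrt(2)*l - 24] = 24*l^2 - 42*sqrt(2)*l + 48*l - 56*sqrt(2) - 4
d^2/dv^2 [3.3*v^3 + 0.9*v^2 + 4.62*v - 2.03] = 19.8*v + 1.8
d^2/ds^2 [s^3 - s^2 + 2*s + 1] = 6*s - 2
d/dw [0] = 0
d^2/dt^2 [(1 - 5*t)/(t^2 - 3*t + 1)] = 2*(-(2*t - 3)^2*(5*t - 1) + (15*t - 16)*(t^2 - 3*t + 1))/(t^2 - 3*t + 1)^3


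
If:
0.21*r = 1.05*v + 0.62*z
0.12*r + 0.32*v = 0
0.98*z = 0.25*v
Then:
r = 0.00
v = 0.00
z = 0.00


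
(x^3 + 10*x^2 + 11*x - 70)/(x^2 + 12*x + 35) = x - 2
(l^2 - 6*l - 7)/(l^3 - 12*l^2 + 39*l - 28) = (l + 1)/(l^2 - 5*l + 4)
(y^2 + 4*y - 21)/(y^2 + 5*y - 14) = (y - 3)/(y - 2)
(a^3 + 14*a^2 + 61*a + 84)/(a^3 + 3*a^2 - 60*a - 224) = (a + 3)/(a - 8)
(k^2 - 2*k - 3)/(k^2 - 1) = (k - 3)/(k - 1)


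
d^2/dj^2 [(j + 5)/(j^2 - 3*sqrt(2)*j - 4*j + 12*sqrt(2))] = 2*((j + 5)*(-2*j + 4 + 3*sqrt(2))^2 + (-3*j - 1 + 3*sqrt(2))*(j^2 - 3*sqrt(2)*j - 4*j + 12*sqrt(2)))/(j^2 - 3*sqrt(2)*j - 4*j + 12*sqrt(2))^3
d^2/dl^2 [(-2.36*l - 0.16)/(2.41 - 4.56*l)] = (1.4210854715202e-14*l + 58.524864)/(4.56*l - 2.41)^3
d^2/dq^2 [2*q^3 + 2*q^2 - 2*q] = 12*q + 4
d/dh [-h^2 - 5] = -2*h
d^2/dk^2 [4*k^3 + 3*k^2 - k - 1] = 24*k + 6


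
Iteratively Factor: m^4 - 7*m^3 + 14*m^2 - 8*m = (m - 4)*(m^3 - 3*m^2 + 2*m) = (m - 4)*(m - 2)*(m^2 - m) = (m - 4)*(m - 2)*(m - 1)*(m)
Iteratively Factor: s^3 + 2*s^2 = (s)*(s^2 + 2*s) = s^2*(s + 2)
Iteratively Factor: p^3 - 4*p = (p + 2)*(p^2 - 2*p) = (p - 2)*(p + 2)*(p)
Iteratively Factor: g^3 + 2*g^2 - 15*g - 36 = (g + 3)*(g^2 - g - 12) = (g + 3)^2*(g - 4)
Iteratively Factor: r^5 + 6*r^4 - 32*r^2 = (r + 4)*(r^4 + 2*r^3 - 8*r^2) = (r + 4)^2*(r^3 - 2*r^2) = r*(r + 4)^2*(r^2 - 2*r) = r*(r - 2)*(r + 4)^2*(r)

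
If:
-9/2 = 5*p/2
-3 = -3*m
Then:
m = 1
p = -9/5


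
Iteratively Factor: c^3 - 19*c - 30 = (c + 3)*(c^2 - 3*c - 10) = (c + 2)*(c + 3)*(c - 5)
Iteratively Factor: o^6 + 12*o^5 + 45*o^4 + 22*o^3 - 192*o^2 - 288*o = (o - 2)*(o^5 + 14*o^4 + 73*o^3 + 168*o^2 + 144*o) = o*(o - 2)*(o^4 + 14*o^3 + 73*o^2 + 168*o + 144) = o*(o - 2)*(o + 3)*(o^3 + 11*o^2 + 40*o + 48) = o*(o - 2)*(o + 3)*(o + 4)*(o^2 + 7*o + 12) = o*(o - 2)*(o + 3)*(o + 4)^2*(o + 3)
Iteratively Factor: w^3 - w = (w + 1)*(w^2 - w) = (w - 1)*(w + 1)*(w)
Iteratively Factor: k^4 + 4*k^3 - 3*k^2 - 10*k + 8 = (k - 1)*(k^3 + 5*k^2 + 2*k - 8) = (k - 1)*(k + 2)*(k^2 + 3*k - 4) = (k - 1)^2*(k + 2)*(k + 4)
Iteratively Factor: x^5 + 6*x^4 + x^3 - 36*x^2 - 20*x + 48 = (x - 2)*(x^4 + 8*x^3 + 17*x^2 - 2*x - 24) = (x - 2)*(x + 3)*(x^3 + 5*x^2 + 2*x - 8) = (x - 2)*(x + 2)*(x + 3)*(x^2 + 3*x - 4) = (x - 2)*(x - 1)*(x + 2)*(x + 3)*(x + 4)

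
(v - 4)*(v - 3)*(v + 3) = v^3 - 4*v^2 - 9*v + 36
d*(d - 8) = d^2 - 8*d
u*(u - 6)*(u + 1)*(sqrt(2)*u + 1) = sqrt(2)*u^4 - 5*sqrt(2)*u^3 + u^3 - 6*sqrt(2)*u^2 - 5*u^2 - 6*u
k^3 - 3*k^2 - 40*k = k*(k - 8)*(k + 5)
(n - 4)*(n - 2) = n^2 - 6*n + 8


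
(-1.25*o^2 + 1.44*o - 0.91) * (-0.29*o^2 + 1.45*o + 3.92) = 0.3625*o^4 - 2.2301*o^3 - 2.5481*o^2 + 4.3253*o - 3.5672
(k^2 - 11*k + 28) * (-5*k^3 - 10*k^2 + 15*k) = -5*k^5 + 45*k^4 - 15*k^3 - 445*k^2 + 420*k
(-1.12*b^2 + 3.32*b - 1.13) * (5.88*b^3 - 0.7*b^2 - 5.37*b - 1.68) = -6.5856*b^5 + 20.3056*b^4 - 2.954*b^3 - 15.1558*b^2 + 0.4905*b + 1.8984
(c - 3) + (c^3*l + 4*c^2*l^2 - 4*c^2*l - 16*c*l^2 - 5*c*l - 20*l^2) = c^3*l + 4*c^2*l^2 - 4*c^2*l - 16*c*l^2 - 5*c*l + c - 20*l^2 - 3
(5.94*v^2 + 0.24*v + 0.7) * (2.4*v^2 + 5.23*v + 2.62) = 14.256*v^4 + 31.6422*v^3 + 18.498*v^2 + 4.2898*v + 1.834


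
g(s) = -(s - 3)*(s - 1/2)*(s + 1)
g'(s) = -(s - 3)*(s - 1/2) - (s - 3)*(s + 1) - (s - 1/2)*(s + 1) = -3*s^2 + 5*s + 2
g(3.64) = -9.32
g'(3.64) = -19.55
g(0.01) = -1.48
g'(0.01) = 2.05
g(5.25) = -66.80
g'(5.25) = -54.44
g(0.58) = 0.31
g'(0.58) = 3.89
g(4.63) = -37.90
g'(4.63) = -39.16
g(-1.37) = 3.02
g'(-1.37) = -10.48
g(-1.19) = 1.35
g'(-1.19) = -8.20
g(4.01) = -17.76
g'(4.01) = -26.19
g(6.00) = -115.50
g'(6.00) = -76.00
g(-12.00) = 2062.50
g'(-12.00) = -490.00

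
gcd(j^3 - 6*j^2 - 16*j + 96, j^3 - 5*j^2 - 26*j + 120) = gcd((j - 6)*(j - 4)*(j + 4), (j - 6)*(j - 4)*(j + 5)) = j^2 - 10*j + 24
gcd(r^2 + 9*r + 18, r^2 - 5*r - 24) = r + 3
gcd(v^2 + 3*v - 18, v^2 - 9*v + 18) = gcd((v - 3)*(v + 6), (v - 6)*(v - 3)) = v - 3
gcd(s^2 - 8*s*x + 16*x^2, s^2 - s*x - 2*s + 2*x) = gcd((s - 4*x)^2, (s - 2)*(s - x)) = 1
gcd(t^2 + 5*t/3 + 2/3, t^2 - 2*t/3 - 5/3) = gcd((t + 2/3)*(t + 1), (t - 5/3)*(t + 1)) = t + 1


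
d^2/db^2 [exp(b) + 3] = exp(b)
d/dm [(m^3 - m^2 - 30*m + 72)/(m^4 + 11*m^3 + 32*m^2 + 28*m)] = (-m^5 + 4*m^4 + 125*m^3 + 178*m^2 - 1800*m - 1008)/(m^2*(m^5 + 20*m^4 + 145*m^3 + 470*m^2 + 700*m + 392))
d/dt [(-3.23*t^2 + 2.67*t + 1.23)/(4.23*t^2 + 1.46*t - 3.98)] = (-16.0099*t^2 + 15.305*t - 12.4224)/(17.8929*t^4 + 12.3516*t^3 - 31.5392*t^2 - 11.6216*t + 15.8404)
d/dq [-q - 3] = -1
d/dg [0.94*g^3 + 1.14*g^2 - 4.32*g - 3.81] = 2.82*g^2 + 2.28*g - 4.32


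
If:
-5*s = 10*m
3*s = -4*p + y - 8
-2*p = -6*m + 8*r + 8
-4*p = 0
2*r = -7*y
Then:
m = 4/3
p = 0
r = 0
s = -8/3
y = 0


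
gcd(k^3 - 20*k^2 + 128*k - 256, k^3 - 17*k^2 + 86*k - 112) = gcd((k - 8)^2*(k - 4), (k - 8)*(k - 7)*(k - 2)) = k - 8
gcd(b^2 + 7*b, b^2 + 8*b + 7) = b + 7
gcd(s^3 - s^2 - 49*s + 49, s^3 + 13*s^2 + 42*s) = s + 7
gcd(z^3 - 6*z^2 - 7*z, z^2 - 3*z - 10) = 1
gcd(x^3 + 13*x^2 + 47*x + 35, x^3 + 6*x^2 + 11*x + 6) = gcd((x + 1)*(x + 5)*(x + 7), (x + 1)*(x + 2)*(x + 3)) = x + 1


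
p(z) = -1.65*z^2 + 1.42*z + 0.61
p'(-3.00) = 11.32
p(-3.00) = -18.50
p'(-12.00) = 41.02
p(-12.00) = -254.03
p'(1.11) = -2.24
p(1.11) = 0.15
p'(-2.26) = 8.88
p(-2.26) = -11.03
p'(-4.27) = 15.51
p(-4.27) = -35.54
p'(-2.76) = 10.53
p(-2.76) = -15.88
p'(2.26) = -6.04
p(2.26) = -4.61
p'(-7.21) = 25.21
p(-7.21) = -95.40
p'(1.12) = -2.28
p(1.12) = 0.13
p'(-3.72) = 13.70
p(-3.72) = -27.51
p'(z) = 1.42 - 3.3*z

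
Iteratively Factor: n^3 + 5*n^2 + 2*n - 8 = (n - 1)*(n^2 + 6*n + 8) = (n - 1)*(n + 2)*(n + 4)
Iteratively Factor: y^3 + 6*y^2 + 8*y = (y + 2)*(y^2 + 4*y) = (y + 2)*(y + 4)*(y)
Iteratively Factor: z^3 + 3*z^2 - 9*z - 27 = (z - 3)*(z^2 + 6*z + 9) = (z - 3)*(z + 3)*(z + 3)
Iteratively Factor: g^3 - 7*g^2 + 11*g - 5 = (g - 5)*(g^2 - 2*g + 1) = (g - 5)*(g - 1)*(g - 1)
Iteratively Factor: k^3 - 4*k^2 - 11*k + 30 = (k - 5)*(k^2 + k - 6) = (k - 5)*(k + 3)*(k - 2)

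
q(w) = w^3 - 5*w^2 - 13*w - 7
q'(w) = 3*w^2 - 10*w - 13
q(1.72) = -39.06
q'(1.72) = -21.32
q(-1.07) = -0.04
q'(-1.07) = 1.13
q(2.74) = -59.59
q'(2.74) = -17.88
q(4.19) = -75.69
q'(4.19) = -2.23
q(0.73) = -18.77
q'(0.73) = -18.70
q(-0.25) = -4.08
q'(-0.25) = -10.31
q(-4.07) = -104.33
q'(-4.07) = 77.39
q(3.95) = -74.73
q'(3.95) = -5.69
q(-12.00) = -2299.00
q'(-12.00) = 539.00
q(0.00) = -7.00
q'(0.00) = -13.00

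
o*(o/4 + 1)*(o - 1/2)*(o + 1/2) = o^4/4 + o^3 - o^2/16 - o/4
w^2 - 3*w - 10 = (w - 5)*(w + 2)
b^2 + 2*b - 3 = (b - 1)*(b + 3)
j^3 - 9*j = j*(j - 3)*(j + 3)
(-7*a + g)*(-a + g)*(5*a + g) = 35*a^3 - 33*a^2*g - 3*a*g^2 + g^3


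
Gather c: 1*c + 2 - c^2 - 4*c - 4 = -c^2 - 3*c - 2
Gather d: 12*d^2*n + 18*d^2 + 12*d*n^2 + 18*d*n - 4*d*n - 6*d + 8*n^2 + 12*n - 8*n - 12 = d^2*(12*n + 18) + d*(12*n^2 + 14*n - 6) + 8*n^2 + 4*n - 12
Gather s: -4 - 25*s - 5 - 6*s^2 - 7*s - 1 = -6*s^2 - 32*s - 10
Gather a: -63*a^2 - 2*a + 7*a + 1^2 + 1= -63*a^2 + 5*a + 2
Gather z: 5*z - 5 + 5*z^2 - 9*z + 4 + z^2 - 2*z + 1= 6*z^2 - 6*z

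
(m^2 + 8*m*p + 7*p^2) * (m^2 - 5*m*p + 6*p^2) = m^4 + 3*m^3*p - 27*m^2*p^2 + 13*m*p^3 + 42*p^4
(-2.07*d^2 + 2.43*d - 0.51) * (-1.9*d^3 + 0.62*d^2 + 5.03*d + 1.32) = 3.933*d^5 - 5.9004*d^4 - 7.9365*d^3 + 9.1743*d^2 + 0.6423*d - 0.6732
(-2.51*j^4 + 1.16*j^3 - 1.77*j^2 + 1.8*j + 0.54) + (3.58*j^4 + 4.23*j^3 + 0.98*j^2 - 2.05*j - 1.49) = 1.07*j^4 + 5.39*j^3 - 0.79*j^2 - 0.25*j - 0.95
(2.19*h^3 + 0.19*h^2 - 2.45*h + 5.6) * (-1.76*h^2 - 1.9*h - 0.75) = -3.8544*h^5 - 4.4954*h^4 + 2.3085*h^3 - 5.3435*h^2 - 8.8025*h - 4.2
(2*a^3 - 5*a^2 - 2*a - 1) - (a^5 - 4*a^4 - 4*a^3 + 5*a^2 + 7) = -a^5 + 4*a^4 + 6*a^3 - 10*a^2 - 2*a - 8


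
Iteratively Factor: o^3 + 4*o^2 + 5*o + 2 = (o + 1)*(o^2 + 3*o + 2) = (o + 1)^2*(o + 2)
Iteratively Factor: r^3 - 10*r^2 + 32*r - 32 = (r - 2)*(r^2 - 8*r + 16) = (r - 4)*(r - 2)*(r - 4)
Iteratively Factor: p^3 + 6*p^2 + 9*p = (p + 3)*(p^2 + 3*p) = (p + 3)^2*(p)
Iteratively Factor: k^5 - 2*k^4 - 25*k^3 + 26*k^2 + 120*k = (k)*(k^4 - 2*k^3 - 25*k^2 + 26*k + 120) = k*(k + 4)*(k^3 - 6*k^2 - k + 30) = k*(k + 2)*(k + 4)*(k^2 - 8*k + 15) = k*(k - 5)*(k + 2)*(k + 4)*(k - 3)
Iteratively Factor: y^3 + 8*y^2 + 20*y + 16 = (y + 2)*(y^2 + 6*y + 8) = (y + 2)^2*(y + 4)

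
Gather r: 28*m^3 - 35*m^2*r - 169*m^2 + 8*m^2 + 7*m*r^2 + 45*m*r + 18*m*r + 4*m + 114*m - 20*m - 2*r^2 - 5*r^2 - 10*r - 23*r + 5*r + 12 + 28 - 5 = 28*m^3 - 161*m^2 + 98*m + r^2*(7*m - 7) + r*(-35*m^2 + 63*m - 28) + 35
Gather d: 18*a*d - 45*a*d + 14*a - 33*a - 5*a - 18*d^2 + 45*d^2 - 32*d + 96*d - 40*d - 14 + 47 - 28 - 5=-24*a + 27*d^2 + d*(24 - 27*a)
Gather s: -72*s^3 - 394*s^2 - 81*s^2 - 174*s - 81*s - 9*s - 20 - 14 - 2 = -72*s^3 - 475*s^2 - 264*s - 36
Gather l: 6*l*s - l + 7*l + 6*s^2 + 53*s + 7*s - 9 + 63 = l*(6*s + 6) + 6*s^2 + 60*s + 54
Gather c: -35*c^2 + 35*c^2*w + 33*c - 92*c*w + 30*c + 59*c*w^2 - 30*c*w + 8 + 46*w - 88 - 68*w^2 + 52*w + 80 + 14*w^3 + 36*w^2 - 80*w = c^2*(35*w - 35) + c*(59*w^2 - 122*w + 63) + 14*w^3 - 32*w^2 + 18*w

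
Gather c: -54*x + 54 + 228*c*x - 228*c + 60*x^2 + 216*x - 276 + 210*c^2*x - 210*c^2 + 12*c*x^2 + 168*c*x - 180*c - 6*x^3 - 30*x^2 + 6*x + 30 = c^2*(210*x - 210) + c*(12*x^2 + 396*x - 408) - 6*x^3 + 30*x^2 + 168*x - 192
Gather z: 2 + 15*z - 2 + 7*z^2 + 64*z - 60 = 7*z^2 + 79*z - 60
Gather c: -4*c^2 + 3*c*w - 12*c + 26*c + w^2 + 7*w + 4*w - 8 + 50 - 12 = -4*c^2 + c*(3*w + 14) + w^2 + 11*w + 30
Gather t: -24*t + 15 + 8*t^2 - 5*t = 8*t^2 - 29*t + 15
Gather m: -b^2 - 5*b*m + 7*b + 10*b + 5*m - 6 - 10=-b^2 + 17*b + m*(5 - 5*b) - 16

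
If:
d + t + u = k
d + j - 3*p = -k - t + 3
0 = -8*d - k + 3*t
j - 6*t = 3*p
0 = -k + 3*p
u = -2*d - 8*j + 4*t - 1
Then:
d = 1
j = 1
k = -5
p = -5/3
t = 1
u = -7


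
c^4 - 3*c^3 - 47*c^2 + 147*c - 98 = (c - 7)*(c - 2)*(c - 1)*(c + 7)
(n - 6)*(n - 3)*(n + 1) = n^3 - 8*n^2 + 9*n + 18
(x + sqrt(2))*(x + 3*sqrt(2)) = x^2 + 4*sqrt(2)*x + 6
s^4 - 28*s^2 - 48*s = s*(s - 6)*(s + 2)*(s + 4)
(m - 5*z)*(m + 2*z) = m^2 - 3*m*z - 10*z^2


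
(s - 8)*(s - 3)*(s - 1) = s^3 - 12*s^2 + 35*s - 24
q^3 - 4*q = q*(q - 2)*(q + 2)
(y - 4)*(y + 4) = y^2 - 16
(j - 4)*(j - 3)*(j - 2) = j^3 - 9*j^2 + 26*j - 24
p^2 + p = p*(p + 1)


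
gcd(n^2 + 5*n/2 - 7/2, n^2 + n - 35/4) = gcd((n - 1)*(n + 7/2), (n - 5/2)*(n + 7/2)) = n + 7/2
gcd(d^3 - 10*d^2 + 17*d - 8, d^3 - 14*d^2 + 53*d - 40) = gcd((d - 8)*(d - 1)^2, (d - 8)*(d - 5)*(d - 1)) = d^2 - 9*d + 8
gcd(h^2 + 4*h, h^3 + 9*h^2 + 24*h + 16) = h + 4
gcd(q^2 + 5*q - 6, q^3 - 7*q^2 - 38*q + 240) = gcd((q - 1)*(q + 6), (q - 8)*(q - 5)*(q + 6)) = q + 6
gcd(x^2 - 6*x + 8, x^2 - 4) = x - 2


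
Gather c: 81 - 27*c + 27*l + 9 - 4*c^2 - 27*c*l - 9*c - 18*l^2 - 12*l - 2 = -4*c^2 + c*(-27*l - 36) - 18*l^2 + 15*l + 88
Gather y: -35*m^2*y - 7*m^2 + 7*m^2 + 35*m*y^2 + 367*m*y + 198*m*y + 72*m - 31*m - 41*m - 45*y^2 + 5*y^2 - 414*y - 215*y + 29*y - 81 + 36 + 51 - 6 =y^2*(35*m - 40) + y*(-35*m^2 + 565*m - 600)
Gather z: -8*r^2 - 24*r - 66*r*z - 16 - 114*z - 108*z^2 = -8*r^2 - 24*r - 108*z^2 + z*(-66*r - 114) - 16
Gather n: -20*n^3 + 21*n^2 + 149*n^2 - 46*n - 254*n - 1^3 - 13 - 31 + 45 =-20*n^3 + 170*n^2 - 300*n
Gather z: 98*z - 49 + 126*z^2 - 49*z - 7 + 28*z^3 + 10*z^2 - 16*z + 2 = 28*z^3 + 136*z^2 + 33*z - 54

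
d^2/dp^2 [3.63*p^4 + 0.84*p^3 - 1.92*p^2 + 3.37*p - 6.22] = 43.56*p^2 + 5.04*p - 3.84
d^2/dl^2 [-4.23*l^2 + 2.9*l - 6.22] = -8.46000000000000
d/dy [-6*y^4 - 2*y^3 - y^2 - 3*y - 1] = -24*y^3 - 6*y^2 - 2*y - 3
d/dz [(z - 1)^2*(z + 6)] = (z - 1)*(3*z + 11)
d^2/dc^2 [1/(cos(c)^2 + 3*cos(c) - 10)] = (-4*sin(c)^4 + 51*sin(c)^2 - 75*cos(c)/4 - 9*cos(3*c)/4 - 9)/((cos(c) - 2)^3*(cos(c) + 5)^3)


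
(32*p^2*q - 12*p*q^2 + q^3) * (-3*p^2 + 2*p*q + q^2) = -96*p^4*q + 100*p^3*q^2 + 5*p^2*q^3 - 10*p*q^4 + q^5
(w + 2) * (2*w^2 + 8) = 2*w^3 + 4*w^2 + 8*w + 16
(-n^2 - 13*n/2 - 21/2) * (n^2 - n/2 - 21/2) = -n^4 - 6*n^3 + 13*n^2/4 + 147*n/2 + 441/4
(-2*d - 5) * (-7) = 14*d + 35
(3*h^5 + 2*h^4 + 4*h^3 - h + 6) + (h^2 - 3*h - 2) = 3*h^5 + 2*h^4 + 4*h^3 + h^2 - 4*h + 4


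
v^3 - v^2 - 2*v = v*(v - 2)*(v + 1)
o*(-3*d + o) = -3*d*o + o^2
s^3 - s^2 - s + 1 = (s - 1)^2*(s + 1)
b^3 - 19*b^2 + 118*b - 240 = (b - 8)*(b - 6)*(b - 5)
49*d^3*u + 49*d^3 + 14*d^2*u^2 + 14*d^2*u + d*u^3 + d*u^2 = (7*d + u)^2*(d*u + d)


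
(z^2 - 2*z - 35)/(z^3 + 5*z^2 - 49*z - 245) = 1/(z + 7)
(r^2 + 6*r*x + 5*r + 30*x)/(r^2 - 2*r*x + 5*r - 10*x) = (-r - 6*x)/(-r + 2*x)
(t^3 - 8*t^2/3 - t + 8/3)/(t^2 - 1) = t - 8/3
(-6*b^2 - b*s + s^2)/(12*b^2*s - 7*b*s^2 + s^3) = (2*b + s)/(s*(-4*b + s))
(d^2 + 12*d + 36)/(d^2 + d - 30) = (d + 6)/(d - 5)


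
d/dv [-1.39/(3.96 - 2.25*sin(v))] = -3.1275*cos(v)/(2.25*sin(v) - 3.96)^2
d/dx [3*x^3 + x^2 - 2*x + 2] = 9*x^2 + 2*x - 2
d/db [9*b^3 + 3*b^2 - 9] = 3*b*(9*b + 2)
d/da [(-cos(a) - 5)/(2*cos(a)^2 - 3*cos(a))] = (-2*sin(a) + 15*sin(a)/cos(a)^2 - 20*tan(a))/(2*cos(a) - 3)^2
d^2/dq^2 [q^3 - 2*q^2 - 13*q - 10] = 6*q - 4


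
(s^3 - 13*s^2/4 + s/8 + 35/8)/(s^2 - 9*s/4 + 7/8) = (2*s^2 - 3*s - 5)/(2*s - 1)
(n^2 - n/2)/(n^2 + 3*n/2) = (2*n - 1)/(2*n + 3)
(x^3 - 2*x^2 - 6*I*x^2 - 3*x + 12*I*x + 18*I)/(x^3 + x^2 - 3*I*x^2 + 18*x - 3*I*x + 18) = (x - 3)/(x + 3*I)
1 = 1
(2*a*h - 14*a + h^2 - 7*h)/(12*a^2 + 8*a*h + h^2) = (h - 7)/(6*a + h)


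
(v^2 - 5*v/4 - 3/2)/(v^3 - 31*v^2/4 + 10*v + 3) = (4*v + 3)/(4*v^2 - 23*v - 6)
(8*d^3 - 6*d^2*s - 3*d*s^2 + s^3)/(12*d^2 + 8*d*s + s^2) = (4*d^2 - 5*d*s + s^2)/(6*d + s)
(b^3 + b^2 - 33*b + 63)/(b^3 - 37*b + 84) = (b - 3)/(b - 4)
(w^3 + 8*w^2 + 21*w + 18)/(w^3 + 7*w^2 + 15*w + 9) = (w + 2)/(w + 1)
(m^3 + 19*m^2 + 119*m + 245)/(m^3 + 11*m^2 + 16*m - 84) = (m^2 + 12*m + 35)/(m^2 + 4*m - 12)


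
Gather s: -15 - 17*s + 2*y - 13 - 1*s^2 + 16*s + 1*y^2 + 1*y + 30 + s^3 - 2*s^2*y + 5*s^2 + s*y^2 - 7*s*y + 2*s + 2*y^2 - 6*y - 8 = s^3 + s^2*(4 - 2*y) + s*(y^2 - 7*y + 1) + 3*y^2 - 3*y - 6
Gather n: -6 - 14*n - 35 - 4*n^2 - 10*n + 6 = -4*n^2 - 24*n - 35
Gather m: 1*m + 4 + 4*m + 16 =5*m + 20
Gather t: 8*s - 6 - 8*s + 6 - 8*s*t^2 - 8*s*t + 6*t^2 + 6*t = t^2*(6 - 8*s) + t*(6 - 8*s)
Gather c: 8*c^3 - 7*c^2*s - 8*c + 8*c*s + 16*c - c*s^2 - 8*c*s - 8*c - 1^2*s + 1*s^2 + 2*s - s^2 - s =8*c^3 - 7*c^2*s - c*s^2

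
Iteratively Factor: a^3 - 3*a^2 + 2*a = (a)*(a^2 - 3*a + 2) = a*(a - 1)*(a - 2)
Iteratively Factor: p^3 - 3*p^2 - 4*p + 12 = (p - 3)*(p^2 - 4) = (p - 3)*(p - 2)*(p + 2)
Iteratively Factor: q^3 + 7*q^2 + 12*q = (q + 3)*(q^2 + 4*q) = q*(q + 3)*(q + 4)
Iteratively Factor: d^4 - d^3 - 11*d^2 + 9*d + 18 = (d - 2)*(d^3 + d^2 - 9*d - 9) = (d - 2)*(d + 1)*(d^2 - 9) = (d - 2)*(d + 1)*(d + 3)*(d - 3)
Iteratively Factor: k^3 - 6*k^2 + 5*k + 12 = (k + 1)*(k^2 - 7*k + 12) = (k - 3)*(k + 1)*(k - 4)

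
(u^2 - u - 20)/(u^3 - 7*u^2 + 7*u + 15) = (u + 4)/(u^2 - 2*u - 3)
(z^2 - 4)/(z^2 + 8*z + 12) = (z - 2)/(z + 6)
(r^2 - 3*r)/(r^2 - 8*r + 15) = r/(r - 5)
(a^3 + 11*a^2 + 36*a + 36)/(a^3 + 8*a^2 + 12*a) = (a + 3)/a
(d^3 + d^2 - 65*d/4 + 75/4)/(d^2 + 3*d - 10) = (d^2 - 4*d + 15/4)/(d - 2)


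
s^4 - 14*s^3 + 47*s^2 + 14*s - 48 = (s - 8)*(s - 6)*(s - 1)*(s + 1)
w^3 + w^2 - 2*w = w*(w - 1)*(w + 2)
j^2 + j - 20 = (j - 4)*(j + 5)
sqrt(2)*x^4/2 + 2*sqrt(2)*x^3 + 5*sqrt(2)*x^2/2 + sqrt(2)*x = x*(x + 1)*(x + 2)*(sqrt(2)*x/2 + sqrt(2)/2)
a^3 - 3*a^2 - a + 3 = (a - 3)*(a - 1)*(a + 1)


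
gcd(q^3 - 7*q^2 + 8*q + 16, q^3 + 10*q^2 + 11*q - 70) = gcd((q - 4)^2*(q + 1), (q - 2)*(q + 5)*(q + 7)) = 1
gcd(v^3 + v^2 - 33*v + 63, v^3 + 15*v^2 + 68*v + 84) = v + 7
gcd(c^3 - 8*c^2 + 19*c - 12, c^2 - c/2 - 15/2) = c - 3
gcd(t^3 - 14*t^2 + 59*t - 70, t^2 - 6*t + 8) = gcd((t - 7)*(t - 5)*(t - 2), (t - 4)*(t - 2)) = t - 2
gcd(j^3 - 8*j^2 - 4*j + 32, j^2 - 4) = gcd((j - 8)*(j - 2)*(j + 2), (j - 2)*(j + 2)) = j^2 - 4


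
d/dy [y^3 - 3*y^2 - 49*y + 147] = 3*y^2 - 6*y - 49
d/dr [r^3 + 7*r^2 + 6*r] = 3*r^2 + 14*r + 6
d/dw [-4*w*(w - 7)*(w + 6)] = -12*w^2 + 8*w + 168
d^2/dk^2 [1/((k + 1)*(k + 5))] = 2*((k + 1)^2 + (k + 1)*(k + 5) + (k + 5)^2)/((k + 1)^3*(k + 5)^3)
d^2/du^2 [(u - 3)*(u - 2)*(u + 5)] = 6*u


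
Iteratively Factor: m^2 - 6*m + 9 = (m - 3)*(m - 3)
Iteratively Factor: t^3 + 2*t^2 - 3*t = (t - 1)*(t^2 + 3*t) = (t - 1)*(t + 3)*(t)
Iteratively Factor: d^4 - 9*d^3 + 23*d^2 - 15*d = (d)*(d^3 - 9*d^2 + 23*d - 15) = d*(d - 3)*(d^2 - 6*d + 5) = d*(d - 5)*(d - 3)*(d - 1)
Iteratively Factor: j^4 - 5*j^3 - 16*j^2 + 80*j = (j + 4)*(j^3 - 9*j^2 + 20*j) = (j - 4)*(j + 4)*(j^2 - 5*j) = j*(j - 4)*(j + 4)*(j - 5)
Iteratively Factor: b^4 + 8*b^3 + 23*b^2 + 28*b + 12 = (b + 2)*(b^3 + 6*b^2 + 11*b + 6) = (b + 2)*(b + 3)*(b^2 + 3*b + 2) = (b + 2)^2*(b + 3)*(b + 1)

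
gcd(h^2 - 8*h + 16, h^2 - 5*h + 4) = h - 4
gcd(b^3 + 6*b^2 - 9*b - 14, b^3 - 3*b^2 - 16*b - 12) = b + 1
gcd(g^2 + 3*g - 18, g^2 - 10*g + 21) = g - 3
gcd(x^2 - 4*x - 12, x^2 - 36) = x - 6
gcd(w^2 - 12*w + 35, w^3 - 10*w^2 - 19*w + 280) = w - 7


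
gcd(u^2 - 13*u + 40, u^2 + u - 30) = u - 5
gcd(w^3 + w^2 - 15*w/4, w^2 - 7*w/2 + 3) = w - 3/2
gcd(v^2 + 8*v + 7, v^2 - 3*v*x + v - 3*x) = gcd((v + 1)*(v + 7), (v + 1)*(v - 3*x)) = v + 1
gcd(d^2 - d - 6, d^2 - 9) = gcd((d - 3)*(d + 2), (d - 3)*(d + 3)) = d - 3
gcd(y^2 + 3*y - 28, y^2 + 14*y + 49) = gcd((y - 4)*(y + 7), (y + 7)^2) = y + 7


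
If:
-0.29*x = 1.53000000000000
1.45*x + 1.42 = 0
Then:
No Solution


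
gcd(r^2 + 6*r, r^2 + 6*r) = r^2 + 6*r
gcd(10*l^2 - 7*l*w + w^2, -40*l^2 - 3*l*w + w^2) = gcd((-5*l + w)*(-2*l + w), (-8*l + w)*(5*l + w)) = 1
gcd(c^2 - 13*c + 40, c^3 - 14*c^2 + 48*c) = c - 8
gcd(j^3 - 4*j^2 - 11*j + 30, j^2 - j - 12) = j + 3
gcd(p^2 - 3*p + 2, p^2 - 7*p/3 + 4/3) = p - 1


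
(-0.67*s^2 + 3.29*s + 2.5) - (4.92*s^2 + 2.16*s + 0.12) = -5.59*s^2 + 1.13*s + 2.38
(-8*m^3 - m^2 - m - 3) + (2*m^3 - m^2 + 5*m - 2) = -6*m^3 - 2*m^2 + 4*m - 5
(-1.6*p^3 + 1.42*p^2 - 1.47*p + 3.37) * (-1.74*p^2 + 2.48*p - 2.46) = 2.784*p^5 - 6.4388*p^4 + 10.0154*p^3 - 13.0026*p^2 + 11.9738*p - 8.2902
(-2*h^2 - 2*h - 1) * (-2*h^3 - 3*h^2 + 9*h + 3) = 4*h^5 + 10*h^4 - 10*h^3 - 21*h^2 - 15*h - 3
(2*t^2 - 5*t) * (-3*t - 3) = -6*t^3 + 9*t^2 + 15*t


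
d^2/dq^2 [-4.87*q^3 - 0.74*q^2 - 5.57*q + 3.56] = -29.22*q - 1.48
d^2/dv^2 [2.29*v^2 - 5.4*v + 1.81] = 4.58000000000000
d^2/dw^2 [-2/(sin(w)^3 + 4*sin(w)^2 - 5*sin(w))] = 2*(9*sin(w)^2 + 53*sin(w) + 95 - 29/sin(w) - 70/sin(w)^2 + 50/sin(w)^3)/((sin(w) - 1)^2*(sin(w) + 5)^3)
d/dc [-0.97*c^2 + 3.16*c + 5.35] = 3.16 - 1.94*c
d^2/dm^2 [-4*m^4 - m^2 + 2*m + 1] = -48*m^2 - 2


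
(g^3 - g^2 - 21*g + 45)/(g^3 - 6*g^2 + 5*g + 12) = (g^2 + 2*g - 15)/(g^2 - 3*g - 4)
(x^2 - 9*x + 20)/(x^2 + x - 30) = (x - 4)/(x + 6)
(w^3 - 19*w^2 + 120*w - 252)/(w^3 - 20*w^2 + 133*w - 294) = (w - 6)/(w - 7)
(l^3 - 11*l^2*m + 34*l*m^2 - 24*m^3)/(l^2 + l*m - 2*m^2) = (l^2 - 10*l*m + 24*m^2)/(l + 2*m)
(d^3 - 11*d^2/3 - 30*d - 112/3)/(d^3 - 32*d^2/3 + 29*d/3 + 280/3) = (d + 2)/(d - 5)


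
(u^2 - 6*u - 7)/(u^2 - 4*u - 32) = (-u^2 + 6*u + 7)/(-u^2 + 4*u + 32)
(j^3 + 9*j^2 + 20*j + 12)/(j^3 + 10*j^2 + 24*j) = (j^2 + 3*j + 2)/(j*(j + 4))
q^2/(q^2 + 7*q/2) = 2*q/(2*q + 7)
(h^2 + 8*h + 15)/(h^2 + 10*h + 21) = (h + 5)/(h + 7)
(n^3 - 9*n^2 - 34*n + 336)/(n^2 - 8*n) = n - 1 - 42/n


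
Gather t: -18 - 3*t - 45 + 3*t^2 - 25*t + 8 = 3*t^2 - 28*t - 55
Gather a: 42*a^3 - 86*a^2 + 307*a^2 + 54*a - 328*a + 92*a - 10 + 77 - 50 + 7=42*a^3 + 221*a^2 - 182*a + 24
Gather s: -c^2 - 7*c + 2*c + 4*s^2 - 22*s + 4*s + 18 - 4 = -c^2 - 5*c + 4*s^2 - 18*s + 14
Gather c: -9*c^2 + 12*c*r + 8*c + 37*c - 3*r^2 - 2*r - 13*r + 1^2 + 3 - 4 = -9*c^2 + c*(12*r + 45) - 3*r^2 - 15*r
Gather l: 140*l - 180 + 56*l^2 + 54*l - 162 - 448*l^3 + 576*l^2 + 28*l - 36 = -448*l^3 + 632*l^2 + 222*l - 378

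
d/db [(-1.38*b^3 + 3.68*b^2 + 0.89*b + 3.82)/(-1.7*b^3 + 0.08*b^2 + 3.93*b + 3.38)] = (6.1456*b^4 - 7.8208*b^3 + 19.88*b^2 + 24.2656*b - 12.0044)/(2.89*b^6 - 0.272*b^5 - 13.3556*b^4 - 10.8632*b^3 + 15.9857*b^2 + 26.5668*b + 11.4244)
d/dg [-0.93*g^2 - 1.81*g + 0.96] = -1.86*g - 1.81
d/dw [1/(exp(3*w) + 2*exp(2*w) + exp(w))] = (-3*exp(w) - 1)*exp(-w)/(exp(3*w) + 3*exp(2*w) + 3*exp(w) + 1)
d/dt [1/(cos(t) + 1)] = sin(t)/(cos(t) + 1)^2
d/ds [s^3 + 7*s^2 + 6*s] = 3*s^2 + 14*s + 6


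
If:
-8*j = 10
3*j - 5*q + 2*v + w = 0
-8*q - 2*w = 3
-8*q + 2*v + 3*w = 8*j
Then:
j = -5/4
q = 43/44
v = 309/44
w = -119/22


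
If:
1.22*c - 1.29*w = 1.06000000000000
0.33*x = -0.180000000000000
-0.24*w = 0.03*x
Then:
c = 0.94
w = 0.07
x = -0.55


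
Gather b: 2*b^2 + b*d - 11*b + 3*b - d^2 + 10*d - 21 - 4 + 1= 2*b^2 + b*(d - 8) - d^2 + 10*d - 24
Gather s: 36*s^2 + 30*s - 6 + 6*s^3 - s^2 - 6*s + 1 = 6*s^3 + 35*s^2 + 24*s - 5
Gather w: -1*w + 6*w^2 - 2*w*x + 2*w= 6*w^2 + w*(1 - 2*x)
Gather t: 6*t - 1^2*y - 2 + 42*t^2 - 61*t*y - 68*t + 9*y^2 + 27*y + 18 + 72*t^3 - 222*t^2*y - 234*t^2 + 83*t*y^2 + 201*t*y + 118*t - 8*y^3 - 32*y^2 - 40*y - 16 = 72*t^3 + t^2*(-222*y - 192) + t*(83*y^2 + 140*y + 56) - 8*y^3 - 23*y^2 - 14*y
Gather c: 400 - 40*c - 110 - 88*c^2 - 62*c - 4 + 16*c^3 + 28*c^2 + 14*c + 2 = 16*c^3 - 60*c^2 - 88*c + 288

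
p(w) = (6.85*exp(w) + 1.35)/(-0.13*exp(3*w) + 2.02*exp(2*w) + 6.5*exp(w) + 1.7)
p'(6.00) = 0.00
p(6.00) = 0.00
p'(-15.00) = 0.00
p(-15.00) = 0.79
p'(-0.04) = -0.13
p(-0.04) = 0.82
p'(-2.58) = 0.04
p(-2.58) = 0.85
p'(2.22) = 0.11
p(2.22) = 0.49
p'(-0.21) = -0.11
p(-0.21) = 0.84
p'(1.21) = -0.19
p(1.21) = 0.59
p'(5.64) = 0.00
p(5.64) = -0.00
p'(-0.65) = -0.06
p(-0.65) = 0.88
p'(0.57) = -0.19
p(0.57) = 0.72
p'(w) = (6.85*exp(w) + 1.35)*(0.39*exp(3*w) - 4.04*exp(2*w) - 6.5*exp(w))/(-0.13*exp(3*w) + 2.02*exp(2*w) + 6.5*exp(w) + 1.7)^2 + 6.85*exp(w)/(-0.13*exp(3*w) + 2.02*exp(2*w) + 6.5*exp(w) + 1.7) = (1.781*exp(3*w) - 13.3105*exp(2*w) - 5.454*exp(w) + 2.87)*exp(w)/(0.0169*exp(6*w) - 0.5252*exp(5*w) + 2.3904*exp(4*w) + 25.818*exp(3*w) + 49.118*exp(2*w) + 22.1*exp(w) + 2.89)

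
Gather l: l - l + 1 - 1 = 0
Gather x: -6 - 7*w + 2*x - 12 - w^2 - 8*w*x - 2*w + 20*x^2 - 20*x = -w^2 - 9*w + 20*x^2 + x*(-8*w - 18) - 18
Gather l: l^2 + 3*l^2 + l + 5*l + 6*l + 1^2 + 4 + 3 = 4*l^2 + 12*l + 8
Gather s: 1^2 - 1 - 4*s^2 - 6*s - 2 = -4*s^2 - 6*s - 2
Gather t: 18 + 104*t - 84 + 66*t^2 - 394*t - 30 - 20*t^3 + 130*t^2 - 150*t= -20*t^3 + 196*t^2 - 440*t - 96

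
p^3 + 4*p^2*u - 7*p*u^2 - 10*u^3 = (p - 2*u)*(p + u)*(p + 5*u)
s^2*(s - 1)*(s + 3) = s^4 + 2*s^3 - 3*s^2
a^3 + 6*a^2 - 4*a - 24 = (a - 2)*(a + 2)*(a + 6)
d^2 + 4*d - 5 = (d - 1)*(d + 5)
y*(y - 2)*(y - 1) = y^3 - 3*y^2 + 2*y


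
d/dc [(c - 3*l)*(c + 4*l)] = 2*c + l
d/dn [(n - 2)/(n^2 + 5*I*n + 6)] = (n^2 + 5*I*n - (n - 2)*(2*n + 5*I) + 6)/(n^2 + 5*I*n + 6)^2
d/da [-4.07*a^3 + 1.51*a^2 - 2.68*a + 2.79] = -12.21*a^2 + 3.02*a - 2.68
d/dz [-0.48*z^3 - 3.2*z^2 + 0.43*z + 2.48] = -1.44*z^2 - 6.4*z + 0.43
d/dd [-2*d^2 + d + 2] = 1 - 4*d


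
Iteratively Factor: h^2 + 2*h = (h + 2)*(h)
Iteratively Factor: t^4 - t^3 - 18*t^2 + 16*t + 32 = (t - 4)*(t^3 + 3*t^2 - 6*t - 8) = (t - 4)*(t + 4)*(t^2 - t - 2) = (t - 4)*(t + 1)*(t + 4)*(t - 2)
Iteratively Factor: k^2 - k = (k)*(k - 1)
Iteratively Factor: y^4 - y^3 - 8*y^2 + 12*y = (y)*(y^3 - y^2 - 8*y + 12) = y*(y - 2)*(y^2 + y - 6) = y*(y - 2)^2*(y + 3)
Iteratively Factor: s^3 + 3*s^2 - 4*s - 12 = (s + 3)*(s^2 - 4) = (s - 2)*(s + 3)*(s + 2)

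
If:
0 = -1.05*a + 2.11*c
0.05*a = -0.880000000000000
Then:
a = -17.60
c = -8.76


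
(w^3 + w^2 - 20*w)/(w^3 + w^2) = (w^2 + w - 20)/(w*(w + 1))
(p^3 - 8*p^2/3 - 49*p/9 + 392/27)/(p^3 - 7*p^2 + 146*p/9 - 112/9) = (p + 7/3)/(p - 2)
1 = 1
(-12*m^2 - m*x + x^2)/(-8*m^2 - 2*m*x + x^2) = (3*m + x)/(2*m + x)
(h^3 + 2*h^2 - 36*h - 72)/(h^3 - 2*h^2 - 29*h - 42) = (h^2 - 36)/(h^2 - 4*h - 21)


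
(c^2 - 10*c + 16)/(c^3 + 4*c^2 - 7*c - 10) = (c - 8)/(c^2 + 6*c + 5)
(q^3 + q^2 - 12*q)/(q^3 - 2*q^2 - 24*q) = (q - 3)/(q - 6)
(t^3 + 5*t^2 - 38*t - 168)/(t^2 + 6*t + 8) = (t^2 + t - 42)/(t + 2)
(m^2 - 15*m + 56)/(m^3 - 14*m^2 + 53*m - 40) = (m - 7)/(m^2 - 6*m + 5)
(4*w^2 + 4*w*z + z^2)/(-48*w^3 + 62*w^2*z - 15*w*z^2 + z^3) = (4*w^2 + 4*w*z + z^2)/(-48*w^3 + 62*w^2*z - 15*w*z^2 + z^3)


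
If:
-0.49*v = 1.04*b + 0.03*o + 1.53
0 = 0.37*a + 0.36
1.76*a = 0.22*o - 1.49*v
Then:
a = -0.97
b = -0.666520979020979*v - 1.24662162162162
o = 6.77272727272727*v - 7.78378378378378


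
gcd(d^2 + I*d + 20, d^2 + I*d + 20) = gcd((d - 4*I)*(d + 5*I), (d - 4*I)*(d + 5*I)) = d^2 + I*d + 20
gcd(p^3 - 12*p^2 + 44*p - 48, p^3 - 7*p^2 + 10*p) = p - 2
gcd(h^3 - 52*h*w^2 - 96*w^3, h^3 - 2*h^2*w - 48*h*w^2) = -h^2 + 2*h*w + 48*w^2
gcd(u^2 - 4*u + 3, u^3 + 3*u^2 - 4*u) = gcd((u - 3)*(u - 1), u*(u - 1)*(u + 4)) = u - 1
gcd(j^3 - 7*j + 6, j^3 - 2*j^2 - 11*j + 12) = j^2 + 2*j - 3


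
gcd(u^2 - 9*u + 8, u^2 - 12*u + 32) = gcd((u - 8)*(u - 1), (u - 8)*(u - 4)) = u - 8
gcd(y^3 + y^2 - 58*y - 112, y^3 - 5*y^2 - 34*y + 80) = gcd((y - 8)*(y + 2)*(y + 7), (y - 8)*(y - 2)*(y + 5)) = y - 8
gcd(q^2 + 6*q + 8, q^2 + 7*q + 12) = q + 4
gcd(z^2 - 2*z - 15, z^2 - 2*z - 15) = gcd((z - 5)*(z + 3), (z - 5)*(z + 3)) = z^2 - 2*z - 15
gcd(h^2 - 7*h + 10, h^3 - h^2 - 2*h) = h - 2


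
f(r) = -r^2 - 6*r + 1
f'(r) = -2*r - 6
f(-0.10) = 1.59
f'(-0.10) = -5.80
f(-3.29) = 9.92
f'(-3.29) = 0.58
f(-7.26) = -8.15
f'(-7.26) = 8.52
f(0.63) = -3.18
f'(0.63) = -7.26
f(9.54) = -147.25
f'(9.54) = -25.08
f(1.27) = -8.23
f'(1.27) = -8.54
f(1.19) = -7.56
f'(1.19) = -8.38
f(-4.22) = 8.51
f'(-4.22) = 2.44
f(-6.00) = 1.00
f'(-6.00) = 6.00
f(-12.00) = -71.00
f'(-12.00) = 18.00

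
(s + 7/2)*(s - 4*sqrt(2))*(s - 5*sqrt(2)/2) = s^3 - 13*sqrt(2)*s^2/2 + 7*s^2/2 - 91*sqrt(2)*s/4 + 20*s + 70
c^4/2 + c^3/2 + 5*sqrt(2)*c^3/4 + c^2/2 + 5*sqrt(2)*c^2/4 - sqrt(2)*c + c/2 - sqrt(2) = (c/2 + sqrt(2))*(c + 1)*(c - sqrt(2)/2)*(c + sqrt(2))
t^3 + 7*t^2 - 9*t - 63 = (t - 3)*(t + 3)*(t + 7)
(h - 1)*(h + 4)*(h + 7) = h^3 + 10*h^2 + 17*h - 28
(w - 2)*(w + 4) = w^2 + 2*w - 8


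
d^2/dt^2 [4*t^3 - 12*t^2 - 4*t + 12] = 24*t - 24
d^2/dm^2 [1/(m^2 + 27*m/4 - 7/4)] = 8*(-16*m^2 - 108*m + (8*m + 27)^2 + 28)/(4*m^2 + 27*m - 7)^3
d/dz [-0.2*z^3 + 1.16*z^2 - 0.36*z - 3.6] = -0.6*z^2 + 2.32*z - 0.36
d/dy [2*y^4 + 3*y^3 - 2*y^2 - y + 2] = 8*y^3 + 9*y^2 - 4*y - 1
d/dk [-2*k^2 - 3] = -4*k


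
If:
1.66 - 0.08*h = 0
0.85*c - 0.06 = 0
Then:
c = 0.07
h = 20.75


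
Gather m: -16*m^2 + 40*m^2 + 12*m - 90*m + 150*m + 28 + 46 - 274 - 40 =24*m^2 + 72*m - 240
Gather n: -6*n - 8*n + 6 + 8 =14 - 14*n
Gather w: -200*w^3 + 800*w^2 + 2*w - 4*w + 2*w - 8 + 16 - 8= -200*w^3 + 800*w^2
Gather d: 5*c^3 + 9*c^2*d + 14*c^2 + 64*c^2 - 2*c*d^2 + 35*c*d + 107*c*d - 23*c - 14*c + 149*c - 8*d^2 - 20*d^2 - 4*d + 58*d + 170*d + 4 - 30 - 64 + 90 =5*c^3 + 78*c^2 + 112*c + d^2*(-2*c - 28) + d*(9*c^2 + 142*c + 224)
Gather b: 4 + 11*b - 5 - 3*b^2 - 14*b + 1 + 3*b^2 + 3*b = 0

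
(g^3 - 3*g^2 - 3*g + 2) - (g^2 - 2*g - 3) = g^3 - 4*g^2 - g + 5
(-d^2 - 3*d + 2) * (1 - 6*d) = 6*d^3 + 17*d^2 - 15*d + 2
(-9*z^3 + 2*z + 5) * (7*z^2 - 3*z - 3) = -63*z^5 + 27*z^4 + 41*z^3 + 29*z^2 - 21*z - 15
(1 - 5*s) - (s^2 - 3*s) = -s^2 - 2*s + 1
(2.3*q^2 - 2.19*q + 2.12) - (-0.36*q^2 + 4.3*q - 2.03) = 2.66*q^2 - 6.49*q + 4.15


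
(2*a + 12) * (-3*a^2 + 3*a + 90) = -6*a^3 - 30*a^2 + 216*a + 1080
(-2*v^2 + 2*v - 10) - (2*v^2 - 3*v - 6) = -4*v^2 + 5*v - 4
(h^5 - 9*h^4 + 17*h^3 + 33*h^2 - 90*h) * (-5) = -5*h^5 + 45*h^4 - 85*h^3 - 165*h^2 + 450*h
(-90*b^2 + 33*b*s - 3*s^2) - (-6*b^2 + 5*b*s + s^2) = -84*b^2 + 28*b*s - 4*s^2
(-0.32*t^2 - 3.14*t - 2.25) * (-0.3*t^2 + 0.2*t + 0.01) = 0.096*t^4 + 0.878*t^3 + 0.0437999999999998*t^2 - 0.4814*t - 0.0225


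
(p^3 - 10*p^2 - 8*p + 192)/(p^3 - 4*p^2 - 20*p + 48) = (p - 8)/(p - 2)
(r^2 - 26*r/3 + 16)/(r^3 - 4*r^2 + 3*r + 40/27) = 9*(r - 6)/(9*r^2 - 12*r - 5)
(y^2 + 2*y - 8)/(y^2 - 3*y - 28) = (y - 2)/(y - 7)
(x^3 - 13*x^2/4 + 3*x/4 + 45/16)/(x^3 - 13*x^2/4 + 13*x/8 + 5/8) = (8*x^2 - 6*x - 9)/(2*(4*x^2 - 3*x - 1))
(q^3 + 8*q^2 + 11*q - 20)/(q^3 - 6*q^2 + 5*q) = (q^2 + 9*q + 20)/(q*(q - 5))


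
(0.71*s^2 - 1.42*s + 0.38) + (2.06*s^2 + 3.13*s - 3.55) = 2.77*s^2 + 1.71*s - 3.17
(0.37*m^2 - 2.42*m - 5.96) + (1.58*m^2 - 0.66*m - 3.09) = 1.95*m^2 - 3.08*m - 9.05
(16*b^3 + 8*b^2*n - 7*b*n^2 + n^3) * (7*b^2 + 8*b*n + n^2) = 112*b^5 + 184*b^4*n + 31*b^3*n^2 - 41*b^2*n^3 + b*n^4 + n^5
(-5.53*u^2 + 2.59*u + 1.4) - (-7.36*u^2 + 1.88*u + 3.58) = 1.83*u^2 + 0.71*u - 2.18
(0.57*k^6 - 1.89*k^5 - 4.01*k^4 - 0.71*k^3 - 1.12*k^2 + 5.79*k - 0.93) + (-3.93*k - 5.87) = 0.57*k^6 - 1.89*k^5 - 4.01*k^4 - 0.71*k^3 - 1.12*k^2 + 1.86*k - 6.8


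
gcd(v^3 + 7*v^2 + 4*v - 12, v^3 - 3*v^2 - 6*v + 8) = v^2 + v - 2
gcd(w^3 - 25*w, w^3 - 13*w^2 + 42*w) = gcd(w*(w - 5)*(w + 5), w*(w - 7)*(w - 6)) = w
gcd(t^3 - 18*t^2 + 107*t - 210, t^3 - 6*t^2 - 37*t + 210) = t^2 - 12*t + 35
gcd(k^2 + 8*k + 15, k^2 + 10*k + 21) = k + 3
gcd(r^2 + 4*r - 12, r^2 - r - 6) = 1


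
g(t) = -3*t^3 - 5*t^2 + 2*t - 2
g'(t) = -9*t^2 - 10*t + 2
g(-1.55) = -5.94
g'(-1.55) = -4.12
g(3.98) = -262.38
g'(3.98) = -180.36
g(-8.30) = 1352.31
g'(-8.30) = -535.01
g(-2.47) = 7.76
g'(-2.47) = -28.21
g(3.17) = -141.47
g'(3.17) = -120.14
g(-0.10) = -2.25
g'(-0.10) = 2.91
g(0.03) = -1.94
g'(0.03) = 1.69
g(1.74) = -29.46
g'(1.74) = -42.65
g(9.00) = -2576.00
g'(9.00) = -817.00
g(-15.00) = 8968.00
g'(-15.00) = -1873.00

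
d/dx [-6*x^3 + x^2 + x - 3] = -18*x^2 + 2*x + 1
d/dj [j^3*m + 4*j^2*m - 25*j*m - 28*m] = m*(3*j^2 + 8*j - 25)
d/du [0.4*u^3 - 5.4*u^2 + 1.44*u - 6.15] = 1.2*u^2 - 10.8*u + 1.44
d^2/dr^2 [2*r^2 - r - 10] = 4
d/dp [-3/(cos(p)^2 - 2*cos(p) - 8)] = 6*(1 - cos(p))*sin(p)/(sin(p)^2 + 2*cos(p) + 7)^2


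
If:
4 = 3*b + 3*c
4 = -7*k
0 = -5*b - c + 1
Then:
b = -1/12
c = 17/12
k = -4/7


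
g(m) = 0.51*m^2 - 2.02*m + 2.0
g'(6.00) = 4.10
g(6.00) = 8.24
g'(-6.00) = -8.14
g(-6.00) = 32.48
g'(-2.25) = -4.32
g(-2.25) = 9.13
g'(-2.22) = -4.28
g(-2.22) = 9.00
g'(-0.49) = -2.52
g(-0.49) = 3.11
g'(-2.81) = -4.89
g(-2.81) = 11.70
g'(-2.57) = -4.64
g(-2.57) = 10.56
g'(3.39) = 1.44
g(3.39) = 1.01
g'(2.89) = 0.93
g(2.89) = 0.42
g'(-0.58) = -2.61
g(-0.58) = 3.34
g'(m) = 1.02*m - 2.02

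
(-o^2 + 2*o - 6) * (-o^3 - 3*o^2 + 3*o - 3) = o^5 + o^4 - 3*o^3 + 27*o^2 - 24*o + 18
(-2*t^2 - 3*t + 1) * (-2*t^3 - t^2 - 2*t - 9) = 4*t^5 + 8*t^4 + 5*t^3 + 23*t^2 + 25*t - 9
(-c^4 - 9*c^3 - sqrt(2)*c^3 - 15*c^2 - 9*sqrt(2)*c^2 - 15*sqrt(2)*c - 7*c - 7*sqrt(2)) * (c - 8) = -c^5 - sqrt(2)*c^4 - c^4 - sqrt(2)*c^3 + 57*c^3 + 57*sqrt(2)*c^2 + 113*c^2 + 56*c + 113*sqrt(2)*c + 56*sqrt(2)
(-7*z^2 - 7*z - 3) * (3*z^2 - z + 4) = -21*z^4 - 14*z^3 - 30*z^2 - 25*z - 12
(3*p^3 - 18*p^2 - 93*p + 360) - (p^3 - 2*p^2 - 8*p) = 2*p^3 - 16*p^2 - 85*p + 360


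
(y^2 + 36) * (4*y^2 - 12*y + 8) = 4*y^4 - 12*y^3 + 152*y^2 - 432*y + 288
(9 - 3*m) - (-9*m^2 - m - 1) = 9*m^2 - 2*m + 10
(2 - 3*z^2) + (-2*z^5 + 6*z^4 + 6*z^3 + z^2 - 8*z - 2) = -2*z^5 + 6*z^4 + 6*z^3 - 2*z^2 - 8*z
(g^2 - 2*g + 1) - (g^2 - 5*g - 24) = 3*g + 25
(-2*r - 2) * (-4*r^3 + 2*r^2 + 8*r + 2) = 8*r^4 + 4*r^3 - 20*r^2 - 20*r - 4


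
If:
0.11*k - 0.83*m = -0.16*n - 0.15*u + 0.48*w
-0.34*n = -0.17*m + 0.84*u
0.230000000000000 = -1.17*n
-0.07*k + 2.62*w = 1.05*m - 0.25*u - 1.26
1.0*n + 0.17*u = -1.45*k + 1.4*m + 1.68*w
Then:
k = -0.16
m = 0.20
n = -0.20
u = 0.12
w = -0.42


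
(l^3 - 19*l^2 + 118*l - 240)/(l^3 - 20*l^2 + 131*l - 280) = (l - 6)/(l - 7)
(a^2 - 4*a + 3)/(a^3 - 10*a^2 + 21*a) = (a - 1)/(a*(a - 7))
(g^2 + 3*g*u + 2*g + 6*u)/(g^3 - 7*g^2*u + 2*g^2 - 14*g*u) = (-g - 3*u)/(g*(-g + 7*u))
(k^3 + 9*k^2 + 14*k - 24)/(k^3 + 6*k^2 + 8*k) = (k^2 + 5*k - 6)/(k*(k + 2))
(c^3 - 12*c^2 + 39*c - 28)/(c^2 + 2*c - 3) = (c^2 - 11*c + 28)/(c + 3)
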